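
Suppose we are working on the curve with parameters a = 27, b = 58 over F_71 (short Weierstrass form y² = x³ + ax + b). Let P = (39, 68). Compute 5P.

O

Double-and-add on 5 = (101)₂. Start with P = (39, 68) for the leading 1-bit.
double: tangent at (39, 68): λ = (3·39² + 27)/(2·68) ≡ 46/65. 65⁻¹ ≡ 59 (mod 71) since 65·59 = 3835 ≡ 1, so λ ≡ 46·59 ≡ 16.
  x = λ² - 39 - 39 = 256 - 78 ≡ 36; y = λ·(39 - 36) - 68 ≡ 51. → (36, 51)
double: tangent at (36, 51): λ = (3·36² + 27)/(2·51) ≡ 10/31. 31⁻¹ ≡ 55 (mod 71), so λ ≡ 10·55 ≡ 53.
  x = λ² - 36 - 36 = 2809 - 72 ≡ 39; y = λ·(36 - 39) - 51 ≡ 3. → (39, 3)
add P: (39, 3) + (39, 68): same x and y₁ ≡ -y₂, so the sum is 𝒪.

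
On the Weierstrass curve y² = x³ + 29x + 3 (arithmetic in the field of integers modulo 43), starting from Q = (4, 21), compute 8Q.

Repeated addition: build up to 8Q.
2Q: tangent at (4, 21): λ = (3·4² + 29)/(2·21) ≡ 34/42. 42⁻¹ ≡ 42 (mod 43) since 42·42 = 1764 ≡ 1, so λ ≡ 34·42 ≡ 9.
  x = λ² - 4 - 4 = 81 - 8 ≡ 30; y = λ·(4 - 30) - 21 ≡ 3. → (30, 3)
3Q: (30, 3) + (4, 21). λ = (21 - 3)/(4 - 30) ≡ 18/17 mod 43. 17⁻¹ ≡ 38 (mod 43), so λ ≡ 39.
  x = λ² - 30 - 4 = 1521 - 34 ≡ 25; y = λ·(30 - 25) - 3 ≡ 20. → (25, 20)
4Q: (25, 20) + (4, 21). λ = (21 - 20)/(4 - 25) ≡ 1/22 mod 43. 22⁻¹ ≡ 2 (mod 43), so λ ≡ 2.
  x = λ² - 25 - 4 = 4 - 29 ≡ 18; y = λ·(25 - 18) - 20 ≡ 37. → (18, 37)
5Q: (18, 37) + (4, 21). λ = (21 - 37)/(4 - 18) ≡ 27/29 mod 43. 29⁻¹ ≡ 3 (mod 43) since 29·3 = 87 ≡ 1, so λ ≡ 38.
  x = λ² - 18 - 4 = 1444 - 22 ≡ 3; y = λ·(18 - 3) - 37 ≡ 17. → (3, 17)
6Q: (3, 17) + (4, 21). λ = (21 - 17)/(4 - 3) ≡ 4/1 mod 43. 1⁻¹ ≡ 1 (mod 43), so λ ≡ 4.
  x = λ² - 3 - 4 = 16 - 7 ≡ 9; y = λ·(3 - 9) - 17 ≡ 2. → (9, 2)
7Q: (9, 2) + (4, 21). λ = (21 - 2)/(4 - 9) ≡ 19/38 mod 43. 38⁻¹ ≡ 17 (mod 43) since 38·17 = 646 ≡ 1, so λ ≡ 22.
  x = λ² - 9 - 4 = 484 - 13 ≡ 41; y = λ·(9 - 41) - 2 ≡ 25. → (41, 25)
8Q: (41, 25) + (4, 21). λ = (21 - 25)/(4 - 41) ≡ 39/6 mod 43. 6⁻¹ ≡ 36 (mod 43), so λ ≡ 28.
  x = λ² - 41 - 4 = 784 - 45 ≡ 8; y = λ·(41 - 8) - 25 ≡ 39. → (8, 39)

(8, 39)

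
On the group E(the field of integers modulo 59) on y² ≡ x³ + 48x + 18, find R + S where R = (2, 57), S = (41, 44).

(2, 57) + (41, 44). λ = (44 - 57)/(41 - 2) ≡ 46/39 mod 59. 39⁻¹ ≡ 56 (mod 59), so λ ≡ 39.
  x = λ² - 2 - 41 = 1521 - 43 ≡ 3; y = λ·(2 - 3) - 57 ≡ 22. → (3, 22)

(3, 22)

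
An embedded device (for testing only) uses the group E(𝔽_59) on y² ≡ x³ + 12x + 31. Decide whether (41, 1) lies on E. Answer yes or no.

y² = 1² ≡ 1; x³ + 12x + 31 = 69444 ≡ 1 (mod 59). 1 = 1.

yes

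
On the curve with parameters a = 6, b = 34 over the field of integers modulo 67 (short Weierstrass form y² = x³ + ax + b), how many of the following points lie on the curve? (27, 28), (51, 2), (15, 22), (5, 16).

(27, 28): 28² ≡ 47, rhs ≡ 47 → on.
(51, 2): 2² ≡ 4, rhs ≡ 63 → off.
(15, 22): 22² ≡ 15, rhs ≡ 15 → on.
(5, 16): 16² ≡ 55, rhs ≡ 55 → on.

3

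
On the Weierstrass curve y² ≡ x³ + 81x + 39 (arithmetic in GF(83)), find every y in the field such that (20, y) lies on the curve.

23, 60

x³ + 81x + 39 = 9659 ≡ 31 (mod 83).
Square roots of 31 mod 83: 23 and 60 (since 23² = 529 ≡ 31).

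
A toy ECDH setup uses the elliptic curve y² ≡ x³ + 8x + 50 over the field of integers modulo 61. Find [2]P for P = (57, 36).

(44, 8)

tangent at (57, 36): λ = (3·57² + 8)/(2·36) ≡ 56/11. 11⁻¹ ≡ 50 (mod 61), so λ ≡ 56·50 ≡ 55.
  x = λ² - 57 - 57 = 3025 - 114 ≡ 44; y = λ·(57 - 44) - 36 ≡ 8. → (44, 8)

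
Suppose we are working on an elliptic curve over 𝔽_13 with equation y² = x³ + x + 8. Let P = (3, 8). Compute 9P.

Repeated addition: build up to 9P.
2P: tangent at (3, 8): λ = (3·3² + 1)/(2·8) ≡ 2/3. 3⁻¹ ≡ 9 (mod 13), so λ ≡ 2·9 ≡ 5.
  x = λ² - 3 - 3 = 25 - 6 ≡ 6; y = λ·(3 - 6) - 8 ≡ 3. → (6, 3)
3P: (6, 3) + (3, 8). λ = (8 - 3)/(3 - 6) ≡ 5/10 mod 13. 10⁻¹ ≡ 4 (mod 13) since 10·4 = 40 ≡ 1, so λ ≡ 7.
  x = λ² - 6 - 3 = 49 - 9 ≡ 1; y = λ·(6 - 1) - 3 ≡ 6. → (1, 6)
4P: (1, 6) + (3, 8). λ = (8 - 6)/(3 - 1) ≡ 2/2 mod 13. 2⁻¹ ≡ 7 (mod 13) since 2·7 = 14 ≡ 1, so λ ≡ 1.
  x = λ² - 1 - 3 = 1 - 4 ≡ 10; y = λ·(1 - 10) - 6 ≡ 11. → (10, 11)
5P: (10, 11) + (3, 8). λ = (8 - 11)/(3 - 10) ≡ 10/6 mod 13. 6⁻¹ ≡ 11 (mod 13) since 6·11 = 66 ≡ 1, so λ ≡ 6.
  x = λ² - 10 - 3 = 36 - 13 ≡ 10; y = λ·(10 - 10) - 11 ≡ 2. → (10, 2)
6P: (10, 2) + (3, 8). λ = (8 - 2)/(3 - 10) ≡ 6/6 mod 13. 6⁻¹ ≡ 11 (mod 13) since 6·11 = 66 ≡ 1, so λ ≡ 1.
  x = λ² - 10 - 3 = 1 - 13 ≡ 1; y = λ·(10 - 1) - 2 ≡ 7. → (1, 7)
7P: (1, 7) + (3, 8). λ = (8 - 7)/(3 - 1) ≡ 1/2 mod 13. 2⁻¹ ≡ 7 (mod 13), so λ ≡ 7.
  x = λ² - 1 - 3 = 49 - 4 ≡ 6; y = λ·(1 - 6) - 7 ≡ 10. → (6, 10)
8P: (6, 10) + (3, 8). λ = (8 - 10)/(3 - 6) ≡ 11/10 mod 13. 10⁻¹ ≡ 4 (mod 13) since 10·4 = 40 ≡ 1, so λ ≡ 5.
  x = λ² - 6 - 3 = 25 - 9 ≡ 3; y = λ·(6 - 3) - 10 ≡ 5. → (3, 5)
9P: (3, 5) + (3, 8): same x and y₁ ≡ -y₂, so the sum is the point at infinity.

O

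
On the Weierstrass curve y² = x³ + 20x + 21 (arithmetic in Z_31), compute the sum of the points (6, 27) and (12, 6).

(2, 21)

(6, 27) + (12, 6). λ = (6 - 27)/(12 - 6) ≡ 10/6 mod 31. 6⁻¹ ≡ 26 (mod 31) since 6·26 = 156 ≡ 1, so λ ≡ 12.
  x = λ² - 6 - 12 = 144 - 18 ≡ 2; y = λ·(6 - 2) - 27 ≡ 21. → (2, 21)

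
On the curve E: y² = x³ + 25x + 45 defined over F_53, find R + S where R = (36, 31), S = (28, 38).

(36, 31) + (28, 38). λ = (38 - 31)/(28 - 36) ≡ 7/45 mod 53. 45⁻¹ ≡ 33 (mod 53), so λ ≡ 19.
  x = λ² - 36 - 28 = 361 - 64 ≡ 32; y = λ·(36 - 32) - 31 ≡ 45. → (32, 45)

(32, 45)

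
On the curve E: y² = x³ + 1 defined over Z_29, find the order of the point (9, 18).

10

2P: tangent at (9, 18): λ = (3·9² + 0)/(2·18) ≡ 11/7. 7⁻¹ ≡ 25 (mod 29), so λ ≡ 11·25 ≡ 14.
  x = λ² - 9 - 9 = 196 - 18 ≡ 4; y = λ·(9 - 4) - 18 ≡ 23. → (4, 23)
3P: (4, 23) + (9, 18). λ = (18 - 23)/(9 - 4) ≡ 24/5 mod 29. 5⁻¹ ≡ 6 (mod 29) since 5·6 = 30 ≡ 1, so λ ≡ 28.
  x = λ² - 4 - 9 = 784 - 13 ≡ 17; y = λ·(4 - 17) - 23 ≡ 19. → (17, 19)
4P: (17, 19) + (9, 18). λ = (18 - 19)/(9 - 17) ≡ 28/21 mod 29. 21⁻¹ ≡ 18 (mod 29), so λ ≡ 11.
  x = λ² - 17 - 9 = 121 - 26 ≡ 8; y = λ·(17 - 8) - 19 ≡ 22. → (8, 22)
5P: (8, 22) + (9, 18). λ = (18 - 22)/(9 - 8) ≡ 25/1 mod 29. 1⁻¹ ≡ 1 (mod 29) since 1·1 = 1 ≡ 1, so λ ≡ 25.
  x = λ² - 8 - 9 = 625 - 17 ≡ 28; y = λ·(8 - 28) - 22 ≡ 0. → (28, 0)
6P: (28, 0) + (9, 18). λ = (18 - 0)/(9 - 28) ≡ 18/10 mod 29. 10⁻¹ ≡ 3 (mod 29) since 10·3 = 30 ≡ 1, so λ ≡ 25.
  x = λ² - 28 - 9 = 625 - 37 ≡ 8; y = λ·(28 - 8) - 0 ≡ 7. → (8, 7)
7P: (8, 7) + (9, 18). λ = (18 - 7)/(9 - 8) ≡ 11/1 mod 29. 1⁻¹ ≡ 1 (mod 29), so λ ≡ 11.
  x = λ² - 8 - 9 = 121 - 17 ≡ 17; y = λ·(8 - 17) - 7 ≡ 10. → (17, 10)
8P: (17, 10) + (9, 18). λ = (18 - 10)/(9 - 17) ≡ 8/21 mod 29. 21⁻¹ ≡ 18 (mod 29), so λ ≡ 28.
  x = λ² - 17 - 9 = 784 - 26 ≡ 4; y = λ·(17 - 4) - 10 ≡ 6. → (4, 6)
9P: (4, 6) + (9, 18). λ = (18 - 6)/(9 - 4) ≡ 12/5 mod 29. 5⁻¹ ≡ 6 (mod 29), so λ ≡ 14.
  x = λ² - 4 - 9 = 196 - 13 ≡ 9; y = λ·(4 - 9) - 6 ≡ 11. → (9, 11)
10P: (9, 11) + (9, 18): same x and y₁ ≡ -y₂, so the sum is 𝒪.
10P = 𝒪, so the order is 10.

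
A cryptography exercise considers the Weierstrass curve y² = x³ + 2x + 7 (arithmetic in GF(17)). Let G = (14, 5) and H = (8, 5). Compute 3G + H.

(2, 11)

First 3G:
Repeated addition: build up to 3G.
2G: tangent at (14, 5): λ = (3·14² + 2)/(2·5) ≡ 12/10. 10⁻¹ ≡ 12 (mod 17), so λ ≡ 12·12 ≡ 8.
  x = λ² - 14 - 14 = 64 - 28 ≡ 2; y = λ·(14 - 2) - 5 ≡ 6. → (2, 6)
3G: (2, 6) + (14, 5). λ = (5 - 6)/(14 - 2) ≡ 16/12 mod 17. 12⁻¹ ≡ 10 (mod 17) since 12·10 = 120 ≡ 1, so λ ≡ 7.
  x = λ² - 2 - 14 = 49 - 16 ≡ 16; y = λ·(2 - 16) - 6 ≡ 15. → (16, 15)
3G = (16, 15).
Finally 3G + H:
(16, 15) + (8, 5). λ = (5 - 15)/(8 - 16) ≡ 7/9 mod 17. 9⁻¹ ≡ 2 (mod 17), so λ ≡ 14.
  x = λ² - 16 - 8 = 196 - 24 ≡ 2; y = λ·(16 - 2) - 15 ≡ 11. → (2, 11)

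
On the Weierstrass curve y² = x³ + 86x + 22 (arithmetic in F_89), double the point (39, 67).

(84, 1)

tangent at (39, 67): λ = (3·39² + 86)/(2·67) ≡ 21/45. 45⁻¹ ≡ 2 (mod 89), so λ ≡ 21·2 ≡ 42.
  x = λ² - 39 - 39 = 1764 - 78 ≡ 84; y = λ·(39 - 84) - 67 ≡ 1. → (84, 1)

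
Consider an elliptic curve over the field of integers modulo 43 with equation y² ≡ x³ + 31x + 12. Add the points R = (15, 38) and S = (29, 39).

(15, 38) + (29, 39). λ = (39 - 38)/(29 - 15) ≡ 1/14 mod 43. 14⁻¹ ≡ 40 (mod 43), so λ ≡ 40.
  x = λ² - 15 - 29 = 1600 - 44 ≡ 8; y = λ·(15 - 8) - 38 ≡ 27. → (8, 27)

(8, 27)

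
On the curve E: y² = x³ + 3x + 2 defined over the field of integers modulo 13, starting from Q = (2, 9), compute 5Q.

(11, 1)

Double-and-add on 5 = (101)₂. Start with Q = (2, 9) for the leading 1-bit.
double: tangent at (2, 9): λ = (3·2² + 3)/(2·9) ≡ 2/5. 5⁻¹ ≡ 8 (mod 13) since 5·8 = 40 ≡ 1, so λ ≡ 2·8 ≡ 3.
  x = λ² - 2 - 2 = 9 - 4 ≡ 5; y = λ·(2 - 5) - 9 ≡ 8. → (5, 8)
double: tangent at (5, 8): λ = (3·5² + 3)/(2·8) ≡ 0/3. 3⁻¹ ≡ 9 (mod 13) since 3·9 = 27 ≡ 1, so λ ≡ 0·9 ≡ 0.
  x = λ² - 5 - 5 = 0 - 10 ≡ 3; y = λ·(5 - 3) - 8 ≡ 5. → (3, 5)
add Q: (3, 5) + (2, 9). λ = (9 - 5)/(2 - 3) ≡ 4/12 mod 13. 12⁻¹ ≡ 12 (mod 13), so λ ≡ 9.
  x = λ² - 3 - 2 = 81 - 5 ≡ 11; y = λ·(3 - 11) - 5 ≡ 1. → (11, 1)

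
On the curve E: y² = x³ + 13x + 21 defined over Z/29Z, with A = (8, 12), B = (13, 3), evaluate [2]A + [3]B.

(15, 16)

First 2A:
Repeated addition: build up to 2A.
2A: tangent at (8, 12): λ = (3·8² + 13)/(2·12) ≡ 2/24. 24⁻¹ ≡ 23 (mod 29), so λ ≡ 2·23 ≡ 17.
  x = λ² - 8 - 8 = 289 - 16 ≡ 12; y = λ·(8 - 12) - 12 ≡ 7. → (12, 7)
2A = (12, 7).
Next 3B:
Repeated addition: build up to 3B.
2B: tangent at (13, 3): λ = (3·13² + 13)/(2·3) ≡ 27/6. 6⁻¹ ≡ 5 (mod 29), so λ ≡ 27·5 ≡ 19.
  x = λ² - 13 - 13 = 361 - 26 ≡ 16; y = λ·(13 - 16) - 3 ≡ 27. → (16, 27)
3B: (16, 27) + (13, 3). λ = (3 - 27)/(13 - 16) ≡ 5/26 mod 29. 26⁻¹ ≡ 19 (mod 29), so λ ≡ 8.
  x = λ² - 16 - 13 = 64 - 29 ≡ 6; y = λ·(16 - 6) - 27 ≡ 24. → (6, 24)
3B = (6, 24).
Finally 2A + 3B:
(12, 7) + (6, 24). λ = (24 - 7)/(6 - 12) ≡ 17/23 mod 29. 23⁻¹ ≡ 24 (mod 29), so λ ≡ 2.
  x = λ² - 12 - 6 = 4 - 18 ≡ 15; y = λ·(12 - 15) - 7 ≡ 16. → (15, 16)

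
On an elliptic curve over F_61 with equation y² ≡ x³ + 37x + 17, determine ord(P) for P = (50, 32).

9

2P: tangent at (50, 32): λ = (3·50² + 37)/(2·32) ≡ 34/3. 3⁻¹ ≡ 41 (mod 61), so λ ≡ 34·41 ≡ 52.
  x = λ² - 50 - 50 = 2704 - 100 ≡ 42; y = λ·(50 - 42) - 32 ≡ 18. → (42, 18)
3P: (42, 18) + (50, 32). λ = (32 - 18)/(50 - 42) ≡ 14/8 mod 61. 8⁻¹ ≡ 23 (mod 61), so λ ≡ 17.
  x = λ² - 42 - 50 = 289 - 92 ≡ 14; y = λ·(42 - 14) - 18 ≡ 31. → (14, 31)
4P: (14, 31) + (50, 32). λ = (32 - 31)/(50 - 14) ≡ 1/36 mod 61. 36⁻¹ ≡ 39 (mod 61), so λ ≡ 39.
  x = λ² - 14 - 50 = 1521 - 64 ≡ 54; y = λ·(14 - 54) - 31 ≡ 56. → (54, 56)
5P: (54, 56) + (50, 32). λ = (32 - 56)/(50 - 54) ≡ 37/57 mod 61. 57⁻¹ ≡ 15 (mod 61) since 57·15 = 855 ≡ 1, so λ ≡ 6.
  x = λ² - 54 - 50 = 36 - 104 ≡ 54; y = λ·(54 - 54) - 56 ≡ 5. → (54, 5)
6P: (54, 5) + (50, 32). λ = (32 - 5)/(50 - 54) ≡ 27/57 mod 61. 57⁻¹ ≡ 15 (mod 61) since 57·15 = 855 ≡ 1, so λ ≡ 39.
  x = λ² - 54 - 50 = 1521 - 104 ≡ 14; y = λ·(54 - 14) - 5 ≡ 30. → (14, 30)
7P: (14, 30) + (50, 32). λ = (32 - 30)/(50 - 14) ≡ 2/36 mod 61. 36⁻¹ ≡ 39 (mod 61), so λ ≡ 17.
  x = λ² - 14 - 50 = 289 - 64 ≡ 42; y = λ·(14 - 42) - 30 ≡ 43. → (42, 43)
8P: (42, 43) + (50, 32). λ = (32 - 43)/(50 - 42) ≡ 50/8 mod 61. 8⁻¹ ≡ 23 (mod 61), so λ ≡ 52.
  x = λ² - 42 - 50 = 2704 - 92 ≡ 50; y = λ·(42 - 50) - 43 ≡ 29. → (50, 29)
9P: (50, 29) + (50, 32): same x and y₁ ≡ -y₂, so the sum is O.
9P = O, so the order is 9.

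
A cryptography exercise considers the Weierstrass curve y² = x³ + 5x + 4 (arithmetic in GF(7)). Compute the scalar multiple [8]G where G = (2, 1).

Double-and-add on 8 = (1000)₂. Start with G = (2, 1) for the leading 1-bit.
double: tangent at (2, 1): λ = (3·2² + 5)/(2·1) ≡ 3/2. 2⁻¹ ≡ 4 (mod 7), so λ ≡ 3·4 ≡ 5.
  x = λ² - 2 - 2 = 25 - 4 ≡ 0; y = λ·(2 - 0) - 1 ≡ 2. → (0, 2)
double: tangent at (0, 2): λ = (3·0² + 5)/(2·2) ≡ 5/4. 4⁻¹ ≡ 2 (mod 7), so λ ≡ 5·2 ≡ 3.
  x = λ² - 0 - 0 = 9 - 0 ≡ 2; y = λ·(0 - 2) - 2 ≡ 6. → (2, 6)
double: tangent at (2, 6): λ = (3·2² + 5)/(2·6) ≡ 3/5. 5⁻¹ ≡ 3 (mod 7) since 5·3 = 15 ≡ 1, so λ ≡ 3·3 ≡ 2.
  x = λ² - 2 - 2 = 4 - 4 ≡ 0; y = λ·(2 - 0) - 6 ≡ 5. → (0, 5)

(0, 5)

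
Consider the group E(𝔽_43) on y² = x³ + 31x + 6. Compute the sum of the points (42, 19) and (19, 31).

(42, 19) + (19, 31). λ = (31 - 19)/(19 - 42) ≡ 12/20 mod 43. 20⁻¹ ≡ 28 (mod 43), so λ ≡ 35.
  x = λ² - 42 - 19 = 1225 - 61 ≡ 3; y = λ·(42 - 3) - 19 ≡ 13. → (3, 13)

(3, 13)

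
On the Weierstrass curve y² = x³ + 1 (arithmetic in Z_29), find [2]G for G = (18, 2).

tangent at (18, 2): λ = (3·18² + 0)/(2·2) ≡ 15/4. 4⁻¹ ≡ 22 (mod 29), so λ ≡ 15·22 ≡ 11.
  x = λ² - 18 - 18 = 121 - 36 ≡ 27; y = λ·(18 - 27) - 2 ≡ 15. → (27, 15)

(27, 15)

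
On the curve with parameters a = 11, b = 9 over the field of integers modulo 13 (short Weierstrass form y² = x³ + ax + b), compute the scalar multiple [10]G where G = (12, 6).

Double-and-add on 10 = (1010)₂. Start with G = (12, 6) for the leading 1-bit.
double: tangent at (12, 6): λ = (3·12² + 11)/(2·6) ≡ 1/12. 12⁻¹ ≡ 12 (mod 13), so λ ≡ 1·12 ≡ 12.
  x = λ² - 12 - 12 = 144 - 24 ≡ 3; y = λ·(12 - 3) - 6 ≡ 11. → (3, 11)
double: tangent at (3, 11): λ = (3·3² + 11)/(2·11) ≡ 12/9. 9⁻¹ ≡ 3 (mod 13), so λ ≡ 12·3 ≡ 10.
  x = λ² - 3 - 3 = 100 - 6 ≡ 3; y = λ·(3 - 3) - 11 ≡ 2. → (3, 2)
add G: (3, 2) + (12, 6). λ = (6 - 2)/(12 - 3) ≡ 4/9 mod 13. 9⁻¹ ≡ 3 (mod 13) since 9·3 = 27 ≡ 1, so λ ≡ 12.
  x = λ² - 3 - 12 = 144 - 15 ≡ 12; y = λ·(3 - 12) - 2 ≡ 7. → (12, 7)
double: tangent at (12, 7): λ = (3·12² + 11)/(2·7) ≡ 1/1. 1⁻¹ ≡ 1 (mod 13) since 1·1 = 1 ≡ 1, so λ ≡ 1·1 ≡ 1.
  x = λ² - 12 - 12 = 1 - 24 ≡ 3; y = λ·(12 - 3) - 7 ≡ 2. → (3, 2)

(3, 2)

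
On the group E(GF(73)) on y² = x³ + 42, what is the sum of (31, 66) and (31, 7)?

O

The two points share x = 31 and their y-coordinates satisfy 66 + 7 ≡ 0 (mod 73), so they are inverses. Their sum is 𝒪.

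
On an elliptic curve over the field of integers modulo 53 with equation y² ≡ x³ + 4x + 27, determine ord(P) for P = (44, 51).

2P: tangent at (44, 51): λ = (3·44² + 4)/(2·51) ≡ 35/49. 49⁻¹ ≡ 13 (mod 53) since 49·13 = 637 ≡ 1, so λ ≡ 35·13 ≡ 31.
  x = λ² - 44 - 44 = 961 - 88 ≡ 25; y = λ·(44 - 25) - 51 ≡ 8. → (25, 8)
3P: (25, 8) + (44, 51). λ = (51 - 8)/(44 - 25) ≡ 43/19 mod 53. 19⁻¹ ≡ 14 (mod 53), so λ ≡ 19.
  x = λ² - 25 - 44 = 361 - 69 ≡ 27; y = λ·(25 - 27) - 8 ≡ 7. → (27, 7)
4P: (27, 7) + (44, 51). λ = (51 - 7)/(44 - 27) ≡ 44/17 mod 53. 17⁻¹ ≡ 25 (mod 53), so λ ≡ 40.
  x = λ² - 27 - 44 = 1600 - 71 ≡ 45; y = λ·(27 - 45) - 7 ≡ 15. → (45, 15)
5P: (45, 15) + (44, 51). λ = (51 - 15)/(44 - 45) ≡ 36/52 mod 53. 52⁻¹ ≡ 52 (mod 53), so λ ≡ 17.
  x = λ² - 45 - 44 = 289 - 89 ≡ 41; y = λ·(45 - 41) - 15 ≡ 0. → (41, 0)
6P: (41, 0) + (44, 51). λ = (51 - 0)/(44 - 41) ≡ 51/3 mod 53. 3⁻¹ ≡ 18 (mod 53) since 3·18 = 54 ≡ 1, so λ ≡ 17.
  x = λ² - 41 - 44 = 289 - 85 ≡ 45; y = λ·(41 - 45) - 0 ≡ 38. → (45, 38)
7P: (45, 38) + (44, 51). λ = (51 - 38)/(44 - 45) ≡ 13/52 mod 53. 52⁻¹ ≡ 52 (mod 53) since 52·52 = 2704 ≡ 1, so λ ≡ 40.
  x = λ² - 45 - 44 = 1600 - 89 ≡ 27; y = λ·(45 - 27) - 38 ≡ 46. → (27, 46)
8P: (27, 46) + (44, 51). λ = (51 - 46)/(44 - 27) ≡ 5/17 mod 53. 17⁻¹ ≡ 25 (mod 53), so λ ≡ 19.
  x = λ² - 27 - 44 = 361 - 71 ≡ 25; y = λ·(27 - 25) - 46 ≡ 45. → (25, 45)
9P: (25, 45) + (44, 51). λ = (51 - 45)/(44 - 25) ≡ 6/19 mod 53. 19⁻¹ ≡ 14 (mod 53), so λ ≡ 31.
  x = λ² - 25 - 44 = 961 - 69 ≡ 44; y = λ·(25 - 44) - 45 ≡ 2. → (44, 2)
10P: (44, 2) + (44, 51): same x and y₁ ≡ -y₂, so the sum is O.
10P = O, so the order is 10.

10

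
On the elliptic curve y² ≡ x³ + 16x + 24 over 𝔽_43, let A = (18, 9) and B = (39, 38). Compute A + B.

(18, 9) + (39, 38). λ = (38 - 9)/(39 - 18) ≡ 29/21 mod 43. 21⁻¹ ≡ 41 (mod 43) since 21·41 = 861 ≡ 1, so λ ≡ 28.
  x = λ² - 18 - 39 = 784 - 57 ≡ 39; y = λ·(18 - 39) - 9 ≡ 5. → (39, 5)

(39, 5)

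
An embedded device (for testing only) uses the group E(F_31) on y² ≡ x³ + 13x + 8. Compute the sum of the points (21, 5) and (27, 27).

(24, 15)

(21, 5) + (27, 27). λ = (27 - 5)/(27 - 21) ≡ 22/6 mod 31. 6⁻¹ ≡ 26 (mod 31), so λ ≡ 14.
  x = λ² - 21 - 27 = 196 - 48 ≡ 24; y = λ·(21 - 24) - 5 ≡ 15. → (24, 15)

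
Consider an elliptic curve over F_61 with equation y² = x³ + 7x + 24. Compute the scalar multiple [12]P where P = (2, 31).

Double-and-add on 12 = (1100)₂. Start with P = (2, 31) for the leading 1-bit.
double: tangent at (2, 31): λ = (3·2² + 7)/(2·31) ≡ 19/1. 1⁻¹ ≡ 1 (mod 61) since 1·1 = 1 ≡ 1, so λ ≡ 19·1 ≡ 19.
  x = λ² - 2 - 2 = 361 - 4 ≡ 52; y = λ·(2 - 52) - 31 ≡ 56. → (52, 56)
add P: (52, 56) + (2, 31). λ = (31 - 56)/(2 - 52) ≡ 36/11 mod 61. 11⁻¹ ≡ 50 (mod 61) since 11·50 = 550 ≡ 1, so λ ≡ 31.
  x = λ² - 52 - 2 = 961 - 54 ≡ 53; y = λ·(52 - 53) - 56 ≡ 35. → (53, 35)
double: tangent at (53, 35): λ = (3·53² + 7)/(2·35) ≡ 16/9. 9⁻¹ ≡ 34 (mod 61) since 9·34 = 306 ≡ 1, so λ ≡ 16·34 ≡ 56.
  x = λ² - 53 - 53 = 3136 - 106 ≡ 41; y = λ·(53 - 41) - 35 ≡ 27. → (41, 27)
double: tangent at (41, 27): λ = (3·41² + 7)/(2·27) ≡ 48/54. 54⁻¹ ≡ 26 (mod 61), so λ ≡ 48·26 ≡ 28.
  x = λ² - 41 - 41 = 784 - 82 ≡ 31; y = λ·(41 - 31) - 27 ≡ 9. → (31, 9)

(31, 9)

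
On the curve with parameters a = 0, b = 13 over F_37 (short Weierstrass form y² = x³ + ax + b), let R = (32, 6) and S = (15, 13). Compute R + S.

(32, 6) + (15, 13). λ = (13 - 6)/(15 - 32) ≡ 7/20 mod 37. 20⁻¹ ≡ 13 (mod 37), so λ ≡ 17.
  x = λ² - 32 - 15 = 289 - 47 ≡ 20; y = λ·(32 - 20) - 6 ≡ 13. → (20, 13)

(20, 13)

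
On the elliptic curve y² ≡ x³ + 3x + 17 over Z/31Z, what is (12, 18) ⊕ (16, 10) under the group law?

(7, 3)

(12, 18) + (16, 10). λ = (10 - 18)/(16 - 12) ≡ 23/4 mod 31. 4⁻¹ ≡ 8 (mod 31), so λ ≡ 29.
  x = λ² - 12 - 16 = 841 - 28 ≡ 7; y = λ·(12 - 7) - 18 ≡ 3. → (7, 3)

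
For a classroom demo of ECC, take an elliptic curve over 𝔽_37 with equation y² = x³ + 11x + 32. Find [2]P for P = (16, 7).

(2, 32)

tangent at (16, 7): λ = (3·16² + 11)/(2·7) ≡ 2/14. 14⁻¹ ≡ 8 (mod 37) since 14·8 = 112 ≡ 1, so λ ≡ 2·8 ≡ 16.
  x = λ² - 16 - 16 = 256 - 32 ≡ 2; y = λ·(16 - 2) - 7 ≡ 32. → (2, 32)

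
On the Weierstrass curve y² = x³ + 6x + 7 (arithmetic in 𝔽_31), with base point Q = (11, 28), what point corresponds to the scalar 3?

(11, 3)

Repeated addition: build up to 3Q.
2Q: tangent at (11, 28): λ = (3·11² + 6)/(2·28) ≡ 28/25. 25⁻¹ ≡ 5 (mod 31) since 25·5 = 125 ≡ 1, so λ ≡ 28·5 ≡ 16.
  x = λ² - 11 - 11 = 256 - 22 ≡ 17; y = λ·(11 - 17) - 28 ≡ 0. → (17, 0)
3Q: (17, 0) + (11, 28). λ = (28 - 0)/(11 - 17) ≡ 28/25 mod 31. 25⁻¹ ≡ 5 (mod 31), so λ ≡ 16.
  x = λ² - 17 - 11 = 256 - 28 ≡ 11; y = λ·(17 - 11) - 0 ≡ 3. → (11, 3)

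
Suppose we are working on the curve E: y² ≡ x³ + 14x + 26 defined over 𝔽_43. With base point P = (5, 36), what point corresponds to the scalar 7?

Double-and-add on 7 = (111)₂. Start with P = (5, 36) for the leading 1-bit.
double: tangent at (5, 36): λ = (3·5² + 14)/(2·36) ≡ 3/29. 29⁻¹ ≡ 3 (mod 43) since 29·3 = 87 ≡ 1, so λ ≡ 3·3 ≡ 9.
  x = λ² - 5 - 5 = 81 - 10 ≡ 28; y = λ·(5 - 28) - 36 ≡ 15. → (28, 15)
add P: (28, 15) + (5, 36). λ = (36 - 15)/(5 - 28) ≡ 21/20 mod 43. 20⁻¹ ≡ 28 (mod 43), so λ ≡ 29.
  x = λ² - 28 - 5 = 841 - 33 ≡ 34; y = λ·(28 - 34) - 15 ≡ 26. → (34, 26)
double: tangent at (34, 26): λ = (3·34² + 14)/(2·26) ≡ 42/9. 9⁻¹ ≡ 24 (mod 43) since 9·24 = 216 ≡ 1, so λ ≡ 42·24 ≡ 19.
  x = λ² - 34 - 34 = 361 - 68 ≡ 35; y = λ·(34 - 35) - 26 ≡ 41. → (35, 41)
add P: (35, 41) + (5, 36). λ = (36 - 41)/(5 - 35) ≡ 38/13 mod 43. 13⁻¹ ≡ 10 (mod 43) since 13·10 = 130 ≡ 1, so λ ≡ 36.
  x = λ² - 35 - 5 = 1296 - 40 ≡ 9; y = λ·(35 - 9) - 41 ≡ 35. → (9, 35)

(9, 35)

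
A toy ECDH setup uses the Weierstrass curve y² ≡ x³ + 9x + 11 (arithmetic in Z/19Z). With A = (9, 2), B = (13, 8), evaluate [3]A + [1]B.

First 3A:
Repeated addition: build up to 3A.
2A: tangent at (9, 2): λ = (3·9² + 9)/(2·2) ≡ 5/4. 4⁻¹ ≡ 5 (mod 19), so λ ≡ 5·5 ≡ 6.
  x = λ² - 9 - 9 = 36 - 18 ≡ 18; y = λ·(9 - 18) - 2 ≡ 1. → (18, 1)
3A: (18, 1) + (9, 2). λ = (2 - 1)/(9 - 18) ≡ 1/10 mod 19. 10⁻¹ ≡ 2 (mod 19) since 10·2 = 20 ≡ 1, so λ ≡ 2.
  x = λ² - 18 - 9 = 4 - 27 ≡ 15; y = λ·(18 - 15) - 1 ≡ 5. → (15, 5)
3A = (15, 5).
Finally 3A + B:
(15, 5) + (13, 8). λ = (8 - 5)/(13 - 15) ≡ 3/17 mod 19. 17⁻¹ ≡ 9 (mod 19), so λ ≡ 8.
  x = λ² - 15 - 13 = 64 - 28 ≡ 17; y = λ·(15 - 17) - 5 ≡ 17. → (17, 17)

(17, 17)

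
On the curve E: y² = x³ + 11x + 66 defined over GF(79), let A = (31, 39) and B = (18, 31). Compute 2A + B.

First 2A:
Repeated addition: build up to 2A.
2A: tangent at (31, 39): λ = (3·31² + 11)/(2·39) ≡ 50/78. 78⁻¹ ≡ 78 (mod 79) since 78·78 = 6084 ≡ 1, so λ ≡ 50·78 ≡ 29.
  x = λ² - 31 - 31 = 841 - 62 ≡ 68; y = λ·(31 - 68) - 39 ≡ 73. → (68, 73)
2A = (68, 73).
Finally 2A + B:
(68, 73) + (18, 31). λ = (31 - 73)/(18 - 68) ≡ 37/29 mod 79. 29⁻¹ ≡ 30 (mod 79), so λ ≡ 4.
  x = λ² - 68 - 18 = 16 - 86 ≡ 9; y = λ·(68 - 9) - 73 ≡ 5. → (9, 5)

(9, 5)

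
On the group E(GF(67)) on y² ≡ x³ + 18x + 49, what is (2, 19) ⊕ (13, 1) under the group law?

(2, 19) + (13, 1). λ = (1 - 19)/(13 - 2) ≡ 49/11 mod 67. 11⁻¹ ≡ 61 (mod 67) since 11·61 = 671 ≡ 1, so λ ≡ 41.
  x = λ² - 2 - 13 = 1681 - 15 ≡ 58; y = λ·(2 - 58) - 19 ≡ 30. → (58, 30)

(58, 30)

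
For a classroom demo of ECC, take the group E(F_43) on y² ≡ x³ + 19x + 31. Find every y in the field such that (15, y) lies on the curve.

x³ + 19x + 31 = 3691 ≡ 36 (mod 43).
Square roots of 36 mod 43: 6 and 37 (since 6² = 36 ≡ 36).

6, 37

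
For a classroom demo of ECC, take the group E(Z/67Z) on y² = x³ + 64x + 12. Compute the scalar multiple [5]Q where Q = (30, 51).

(31, 37)

Double-and-add on 5 = (101)₂. Start with Q = (30, 51) for the leading 1-bit.
double: tangent at (30, 51): λ = (3·30² + 64)/(2·51) ≡ 17/35. 35⁻¹ ≡ 23 (mod 67), so λ ≡ 17·23 ≡ 56.
  x = λ² - 30 - 30 = 3136 - 60 ≡ 61; y = λ·(30 - 61) - 51 ≡ 22. → (61, 22)
double: tangent at (61, 22): λ = (3·61² + 64)/(2·22) ≡ 38/44. 44⁻¹ ≡ 32 (mod 67) since 44·32 = 1408 ≡ 1, so λ ≡ 38·32 ≡ 10.
  x = λ² - 61 - 61 = 100 - 122 ≡ 45; y = λ·(61 - 45) - 22 ≡ 4. → (45, 4)
add Q: (45, 4) + (30, 51). λ = (51 - 4)/(30 - 45) ≡ 47/52 mod 67. 52⁻¹ ≡ 58 (mod 67), so λ ≡ 46.
  x = λ² - 45 - 30 = 2116 - 75 ≡ 31; y = λ·(45 - 31) - 4 ≡ 37. → (31, 37)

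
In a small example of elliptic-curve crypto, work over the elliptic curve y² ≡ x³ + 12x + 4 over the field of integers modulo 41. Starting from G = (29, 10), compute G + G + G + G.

(13, 26)

Repeated addition: build up to 4G.
2G: tangent at (29, 10): λ = (3·29² + 12)/(2·10) ≡ 34/20. 20⁻¹ ≡ 39 (mod 41), so λ ≡ 34·39 ≡ 14.
  x = λ² - 29 - 29 = 196 - 58 ≡ 15; y = λ·(29 - 15) - 10 ≡ 22. → (15, 22)
3G: (15, 22) + (29, 10). λ = (10 - 22)/(29 - 15) ≡ 29/14 mod 41. 14⁻¹ ≡ 3 (mod 41) since 14·3 = 42 ≡ 1, so λ ≡ 5.
  x = λ² - 15 - 29 = 25 - 44 ≡ 22; y = λ·(15 - 22) - 22 ≡ 25. → (22, 25)
4G: (22, 25) + (29, 10). λ = (10 - 25)/(29 - 22) ≡ 26/7 mod 41. 7⁻¹ ≡ 6 (mod 41), so λ ≡ 33.
  x = λ² - 22 - 29 = 1089 - 51 ≡ 13; y = λ·(22 - 13) - 25 ≡ 26. → (13, 26)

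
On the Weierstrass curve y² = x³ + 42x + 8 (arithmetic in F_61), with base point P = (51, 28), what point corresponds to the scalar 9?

(52, 50)

Repeated addition: build up to 9P.
2P: tangent at (51, 28): λ = (3·51² + 42)/(2·28) ≡ 37/56. 56⁻¹ ≡ 12 (mod 61), so λ ≡ 37·12 ≡ 17.
  x = λ² - 51 - 51 = 289 - 102 ≡ 4; y = λ·(51 - 4) - 28 ≡ 39. → (4, 39)
3P: (4, 39) + (51, 28). λ = (28 - 39)/(51 - 4) ≡ 50/47 mod 61. 47⁻¹ ≡ 13 (mod 61), so λ ≡ 40.
  x = λ² - 4 - 51 = 1600 - 55 ≡ 20; y = λ·(4 - 20) - 39 ≡ 53. → (20, 53)
4P: (20, 53) + (51, 28). λ = (28 - 53)/(51 - 20) ≡ 36/31 mod 61. 31⁻¹ ≡ 2 (mod 61), so λ ≡ 11.
  x = λ² - 20 - 51 = 121 - 71 ≡ 50; y = λ·(20 - 50) - 53 ≡ 44. → (50, 44)
5P: (50, 44) + (51, 28). λ = (28 - 44)/(51 - 50) ≡ 45/1 mod 61. 1⁻¹ ≡ 1 (mod 61), so λ ≡ 45.
  x = λ² - 50 - 51 = 2025 - 101 ≡ 33; y = λ·(50 - 33) - 44 ≡ 50. → (33, 50)
6P: (33, 50) + (51, 28). λ = (28 - 50)/(51 - 33) ≡ 39/18 mod 61. 18⁻¹ ≡ 17 (mod 61) since 18·17 = 306 ≡ 1, so λ ≡ 53.
  x = λ² - 33 - 51 = 2809 - 84 ≡ 41; y = λ·(33 - 41) - 50 ≡ 14. → (41, 14)
7P: (41, 14) + (51, 28). λ = (28 - 14)/(51 - 41) ≡ 14/10 mod 61. 10⁻¹ ≡ 55 (mod 61) since 10·55 = 550 ≡ 1, so λ ≡ 38.
  x = λ² - 41 - 51 = 1444 - 92 ≡ 10; y = λ·(41 - 10) - 14 ≡ 5. → (10, 5)
8P: (10, 5) + (51, 28). λ = (28 - 5)/(51 - 10) ≡ 23/41 mod 61. 41⁻¹ ≡ 3 (mod 61), so λ ≡ 8.
  x = λ² - 10 - 51 = 64 - 61 ≡ 3; y = λ·(10 - 3) - 5 ≡ 51. → (3, 51)
9P: (3, 51) + (51, 28). λ = (28 - 51)/(51 - 3) ≡ 38/48 mod 61. 48⁻¹ ≡ 14 (mod 61), so λ ≡ 44.
  x = λ² - 3 - 51 = 1936 - 54 ≡ 52; y = λ·(3 - 52) - 51 ≡ 50. → (52, 50)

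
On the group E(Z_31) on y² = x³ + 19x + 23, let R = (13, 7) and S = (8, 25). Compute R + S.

(18, 11)

(13, 7) + (8, 25). λ = (25 - 7)/(8 - 13) ≡ 18/26 mod 31. 26⁻¹ ≡ 6 (mod 31), so λ ≡ 15.
  x = λ² - 13 - 8 = 225 - 21 ≡ 18; y = λ·(13 - 18) - 7 ≡ 11. → (18, 11)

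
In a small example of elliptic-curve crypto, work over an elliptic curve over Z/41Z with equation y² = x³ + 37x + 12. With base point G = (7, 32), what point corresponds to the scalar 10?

(18, 27)

Repeated addition: build up to 10G.
2G: tangent at (7, 32): λ = (3·7² + 37)/(2·32) ≡ 20/23. 23⁻¹ ≡ 25 (mod 41), so λ ≡ 20·25 ≡ 8.
  x = λ² - 7 - 7 = 64 - 14 ≡ 9; y = λ·(7 - 9) - 32 ≡ 34. → (9, 34)
3G: (9, 34) + (7, 32). λ = (32 - 34)/(7 - 9) ≡ 39/39 mod 41. 39⁻¹ ≡ 20 (mod 41) since 39·20 = 780 ≡ 1, so λ ≡ 1.
  x = λ² - 9 - 7 = 1 - 16 ≡ 26; y = λ·(9 - 26) - 34 ≡ 31. → (26, 31)
4G: (26, 31) + (7, 32). λ = (32 - 31)/(7 - 26) ≡ 1/22 mod 41. 22⁻¹ ≡ 28 (mod 41), so λ ≡ 28.
  x = λ² - 26 - 7 = 784 - 33 ≡ 13; y = λ·(26 - 13) - 31 ≡ 5. → (13, 5)
5G: (13, 5) + (7, 32). λ = (32 - 5)/(7 - 13) ≡ 27/35 mod 41. 35⁻¹ ≡ 34 (mod 41) since 35·34 = 1190 ≡ 1, so λ ≡ 16.
  x = λ² - 13 - 7 = 256 - 20 ≡ 31; y = λ·(13 - 31) - 5 ≡ 35. → (31, 35)
6G: (31, 35) + (7, 32). λ = (32 - 35)/(7 - 31) ≡ 38/17 mod 41. 17⁻¹ ≡ 29 (mod 41), so λ ≡ 36.
  x = λ² - 31 - 7 = 1296 - 38 ≡ 28; y = λ·(31 - 28) - 35 ≡ 32. → (28, 32)
7G: (28, 32) + (7, 32). λ = (32 - 32)/(7 - 28) ≡ 0/20 mod 41. 20⁻¹ ≡ 39 (mod 41), so λ ≡ 0.
  x = λ² - 28 - 7 = 0 - 35 ≡ 6; y = λ·(28 - 6) - 32 ≡ 9. → (6, 9)
8G: (6, 9) + (7, 32). λ = (32 - 9)/(7 - 6) ≡ 23/1 mod 41. 1⁻¹ ≡ 1 (mod 41), so λ ≡ 23.
  x = λ² - 6 - 7 = 529 - 13 ≡ 24; y = λ·(6 - 24) - 9 ≡ 28. → (24, 28)
9G: (24, 28) + (7, 32). λ = (32 - 28)/(7 - 24) ≡ 4/24 mod 41. 24⁻¹ ≡ 12 (mod 41) since 24·12 = 288 ≡ 1, so λ ≡ 7.
  x = λ² - 24 - 7 = 49 - 31 ≡ 18; y = λ·(24 - 18) - 28 ≡ 14. → (18, 14)
10G: (18, 14) + (7, 32). λ = (32 - 14)/(7 - 18) ≡ 18/30 mod 41. 30⁻¹ ≡ 26 (mod 41) since 30·26 = 780 ≡ 1, so λ ≡ 17.
  x = λ² - 18 - 7 = 289 - 25 ≡ 18; y = λ·(18 - 18) - 14 ≡ 27. → (18, 27)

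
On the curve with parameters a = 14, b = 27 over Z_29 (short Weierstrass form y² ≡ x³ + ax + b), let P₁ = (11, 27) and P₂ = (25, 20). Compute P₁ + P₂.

(11, 27) + (25, 20). λ = (20 - 27)/(25 - 11) ≡ 22/14 mod 29. 14⁻¹ ≡ 27 (mod 29) since 14·27 = 378 ≡ 1, so λ ≡ 14.
  x = λ² - 11 - 25 = 196 - 36 ≡ 15; y = λ·(11 - 15) - 27 ≡ 4. → (15, 4)

(15, 4)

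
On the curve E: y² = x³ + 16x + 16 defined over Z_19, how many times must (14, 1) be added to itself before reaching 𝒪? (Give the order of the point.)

3

2P: tangent at (14, 1): λ = (3·14² + 16)/(2·1) ≡ 15/2. 2⁻¹ ≡ 10 (mod 19) since 2·10 = 20 ≡ 1, so λ ≡ 15·10 ≡ 17.
  x = λ² - 14 - 14 = 289 - 28 ≡ 14; y = λ·(14 - 14) - 1 ≡ 18. → (14, 18)
3P: (14, 18) + (14, 1): same x and y₁ ≡ -y₂, so the sum is 𝒪.
3P = 𝒪, so the order is 3.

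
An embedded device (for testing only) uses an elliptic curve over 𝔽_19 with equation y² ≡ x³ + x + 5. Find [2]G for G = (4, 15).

(12, 15)

tangent at (4, 15): λ = (3·4² + 1)/(2·15) ≡ 11/11. 11⁻¹ ≡ 7 (mod 19) since 11·7 = 77 ≡ 1, so λ ≡ 11·7 ≡ 1.
  x = λ² - 4 - 4 = 1 - 8 ≡ 12; y = λ·(4 - 12) - 15 ≡ 15. → (12, 15)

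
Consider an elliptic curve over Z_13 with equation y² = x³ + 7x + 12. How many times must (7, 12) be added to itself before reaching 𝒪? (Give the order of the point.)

8

2P: tangent at (7, 12): λ = (3·7² + 7)/(2·12) ≡ 11/11. 11⁻¹ ≡ 6 (mod 13) since 11·6 = 66 ≡ 1, so λ ≡ 11·6 ≡ 1.
  x = λ² - 7 - 7 = 1 - 14 ≡ 0; y = λ·(7 - 0) - 12 ≡ 8. → (0, 8)
3P: (0, 8) + (7, 12). λ = (12 - 8)/(7 - 0) ≡ 4/7 mod 13. 7⁻¹ ≡ 2 (mod 13) since 7·2 = 14 ≡ 1, so λ ≡ 8.
  x = λ² - 0 - 7 = 64 - 7 ≡ 5; y = λ·(0 - 5) - 8 ≡ 4. → (5, 4)
4P: (5, 4) + (7, 12). λ = (12 - 4)/(7 - 5) ≡ 8/2 mod 13. 2⁻¹ ≡ 7 (mod 13), so λ ≡ 4.
  x = λ² - 5 - 7 = 16 - 12 ≡ 4; y = λ·(5 - 4) - 4 ≡ 0. → (4, 0)
5P: (4, 0) + (7, 12). λ = (12 - 0)/(7 - 4) ≡ 12/3 mod 13. 3⁻¹ ≡ 9 (mod 13), so λ ≡ 4.
  x = λ² - 4 - 7 = 16 - 11 ≡ 5; y = λ·(4 - 5) - 0 ≡ 9. → (5, 9)
6P: (5, 9) + (7, 12). λ = (12 - 9)/(7 - 5) ≡ 3/2 mod 13. 2⁻¹ ≡ 7 (mod 13), so λ ≡ 8.
  x = λ² - 5 - 7 = 64 - 12 ≡ 0; y = λ·(5 - 0) - 9 ≡ 5. → (0, 5)
7P: (0, 5) + (7, 12). λ = (12 - 5)/(7 - 0) ≡ 7/7 mod 13. 7⁻¹ ≡ 2 (mod 13) since 7·2 = 14 ≡ 1, so λ ≡ 1.
  x = λ² - 0 - 7 = 1 - 7 ≡ 7; y = λ·(0 - 7) - 5 ≡ 1. → (7, 1)
8P: (7, 1) + (7, 12): same x and y₁ ≡ -y₂, so the sum is 𝒪.
8P = 𝒪, so the order is 8.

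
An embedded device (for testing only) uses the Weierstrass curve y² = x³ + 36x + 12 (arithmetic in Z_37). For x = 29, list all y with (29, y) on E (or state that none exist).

10, 27

x³ + 36x + 12 = 25445 ≡ 26 (mod 37).
Square roots of 26 mod 37: 10 and 27 (since 10² = 100 ≡ 26).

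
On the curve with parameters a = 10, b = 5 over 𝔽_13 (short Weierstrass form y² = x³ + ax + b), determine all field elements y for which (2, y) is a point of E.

none

x³ + 10x + 5 = 33 ≡ 7 (mod 13).
7 is a non-residue mod 13; no y exists.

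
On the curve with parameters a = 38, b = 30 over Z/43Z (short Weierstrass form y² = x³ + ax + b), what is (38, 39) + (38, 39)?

(14, 9)

tangent at (38, 39): λ = (3·38² + 38)/(2·39) ≡ 27/35. 35⁻¹ ≡ 16 (mod 43), so λ ≡ 27·16 ≡ 2.
  x = λ² - 38 - 38 = 4 - 76 ≡ 14; y = λ·(38 - 14) - 39 ≡ 9. → (14, 9)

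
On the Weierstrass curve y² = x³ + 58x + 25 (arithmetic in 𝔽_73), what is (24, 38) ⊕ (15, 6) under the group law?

(16, 31)

(24, 38) + (15, 6). λ = (6 - 38)/(15 - 24) ≡ 41/64 mod 73. 64⁻¹ ≡ 8 (mod 73), so λ ≡ 36.
  x = λ² - 24 - 15 = 1296 - 39 ≡ 16; y = λ·(24 - 16) - 38 ≡ 31. → (16, 31)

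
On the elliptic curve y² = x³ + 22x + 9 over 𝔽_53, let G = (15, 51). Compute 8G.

Repeated addition: build up to 8G.
2G: tangent at (15, 51): λ = (3·15² + 22)/(2·51) ≡ 8/49. 49⁻¹ ≡ 13 (mod 53), so λ ≡ 8·13 ≡ 51.
  x = λ² - 15 - 15 = 2601 - 30 ≡ 27; y = λ·(15 - 27) - 51 ≡ 26. → (27, 26)
3G: (27, 26) + (15, 51). λ = (51 - 26)/(15 - 27) ≡ 25/41 mod 53. 41⁻¹ ≡ 22 (mod 53) since 41·22 = 902 ≡ 1, so λ ≡ 20.
  x = λ² - 27 - 15 = 400 - 42 ≡ 40; y = λ·(27 - 40) - 26 ≡ 32. → (40, 32)
4G: (40, 32) + (15, 51). λ = (51 - 32)/(15 - 40) ≡ 19/28 mod 53. 28⁻¹ ≡ 36 (mod 53) since 28·36 = 1008 ≡ 1, so λ ≡ 48.
  x = λ² - 40 - 15 = 2304 - 55 ≡ 23; y = λ·(40 - 23) - 32 ≡ 42. → (23, 42)
5G: (23, 42) + (15, 51). λ = (51 - 42)/(15 - 23) ≡ 9/45 mod 53. 45⁻¹ ≡ 33 (mod 53), so λ ≡ 32.
  x = λ² - 23 - 15 = 1024 - 38 ≡ 32; y = λ·(23 - 32) - 42 ≡ 41. → (32, 41)
6G: (32, 41) + (15, 51). λ = (51 - 41)/(15 - 32) ≡ 10/36 mod 53. 36⁻¹ ≡ 28 (mod 53) since 36·28 = 1008 ≡ 1, so λ ≡ 15.
  x = λ² - 32 - 15 = 225 - 47 ≡ 19; y = λ·(32 - 19) - 41 ≡ 48. → (19, 48)
7G: (19, 48) + (15, 51). λ = (51 - 48)/(15 - 19) ≡ 3/49 mod 53. 49⁻¹ ≡ 13 (mod 53), so λ ≡ 39.
  x = λ² - 19 - 15 = 1521 - 34 ≡ 3; y = λ·(19 - 3) - 48 ≡ 46. → (3, 46)
8G: (3, 46) + (15, 51). λ = (51 - 46)/(15 - 3) ≡ 5/12 mod 53. 12⁻¹ ≡ 31 (mod 53), so λ ≡ 49.
  x = λ² - 3 - 15 = 2401 - 18 ≡ 51; y = λ·(3 - 51) - 46 ≡ 40. → (51, 40)

(51, 40)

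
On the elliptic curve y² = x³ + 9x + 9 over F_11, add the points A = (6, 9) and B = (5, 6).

(6, 9) + (5, 6). λ = (6 - 9)/(5 - 6) ≡ 8/10 mod 11. 10⁻¹ ≡ 10 (mod 11), so λ ≡ 3.
  x = λ² - 6 - 5 = 9 - 11 ≡ 9; y = λ·(6 - 9) - 9 ≡ 4. → (9, 4)

(9, 4)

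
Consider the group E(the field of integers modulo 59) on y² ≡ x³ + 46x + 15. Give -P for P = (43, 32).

-(43, 32) = (43, -32 mod 59) = (43, 27).

(43, 27)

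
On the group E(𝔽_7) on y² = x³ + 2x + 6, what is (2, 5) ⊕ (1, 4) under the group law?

(2, 5) + (1, 4). λ = (4 - 5)/(1 - 2) ≡ 6/6 mod 7. 6⁻¹ ≡ 6 (mod 7), so λ ≡ 1.
  x = λ² - 2 - 1 = 1 - 3 ≡ 5; y = λ·(2 - 5) - 5 ≡ 6. → (5, 6)

(5, 6)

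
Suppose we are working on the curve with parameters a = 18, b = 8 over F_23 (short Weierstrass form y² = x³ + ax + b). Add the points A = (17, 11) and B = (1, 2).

(9, 5)

(17, 11) + (1, 2). λ = (2 - 11)/(1 - 17) ≡ 14/7 mod 23. 7⁻¹ ≡ 10 (mod 23), so λ ≡ 2.
  x = λ² - 17 - 1 = 4 - 18 ≡ 9; y = λ·(17 - 9) - 11 ≡ 5. → (9, 5)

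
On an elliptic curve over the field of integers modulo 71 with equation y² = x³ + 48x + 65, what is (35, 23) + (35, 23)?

tangent at (35, 23): λ = (3·35² + 48)/(2·23) ≡ 31/46. 46⁻¹ ≡ 17 (mod 71) since 46·17 = 782 ≡ 1, so λ ≡ 31·17 ≡ 30.
  x = λ² - 35 - 35 = 900 - 70 ≡ 49; y = λ·(35 - 49) - 23 ≡ 54. → (49, 54)

(49, 54)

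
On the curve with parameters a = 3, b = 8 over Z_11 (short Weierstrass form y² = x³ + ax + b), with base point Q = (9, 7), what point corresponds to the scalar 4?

(6, 0)

Double-and-add on 4 = (100)₂. Start with Q = (9, 7) for the leading 1-bit.
double: tangent at (9, 7): λ = (3·9² + 3)/(2·7) ≡ 4/3. 3⁻¹ ≡ 4 (mod 11), so λ ≡ 4·4 ≡ 5.
  x = λ² - 9 - 9 = 25 - 18 ≡ 7; y = λ·(9 - 7) - 7 ≡ 3. → (7, 3)
double: tangent at (7, 3): λ = (3·7² + 3)/(2·3) ≡ 7/6. 6⁻¹ ≡ 2 (mod 11), so λ ≡ 7·2 ≡ 3.
  x = λ² - 7 - 7 = 9 - 14 ≡ 6; y = λ·(7 - 6) - 3 ≡ 0. → (6, 0)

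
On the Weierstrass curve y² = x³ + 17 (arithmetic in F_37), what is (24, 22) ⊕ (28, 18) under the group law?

(24, 22) + (28, 18). λ = (18 - 22)/(28 - 24) ≡ 33/4 mod 37. 4⁻¹ ≡ 28 (mod 37) since 4·28 = 112 ≡ 1, so λ ≡ 36.
  x = λ² - 24 - 28 = 1296 - 52 ≡ 23; y = λ·(24 - 23) - 22 ≡ 14. → (23, 14)

(23, 14)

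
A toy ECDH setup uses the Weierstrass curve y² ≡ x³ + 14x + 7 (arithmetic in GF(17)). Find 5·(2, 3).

Write P = (2, 3).
Double-and-add on 5 = (101)₂. Start with P = (2, 3) for the leading 1-bit.
double: tangent at (2, 3): λ = (3·2² + 14)/(2·3) ≡ 9/6. 6⁻¹ ≡ 3 (mod 17), so λ ≡ 9·3 ≡ 10.
  x = λ² - 2 - 2 = 100 - 4 ≡ 11; y = λ·(2 - 11) - 3 ≡ 9. → (11, 9)
double: tangent at (11, 9): λ = (3·11² + 14)/(2·9) ≡ 3/1. 1⁻¹ ≡ 1 (mod 17), so λ ≡ 3·1 ≡ 3.
  x = λ² - 11 - 11 = 9 - 22 ≡ 4; y = λ·(11 - 4) - 9 ≡ 12. → (4, 12)
add P: (4, 12) + (2, 3). λ = (3 - 12)/(2 - 4) ≡ 8/15 mod 17. 15⁻¹ ≡ 8 (mod 17), so λ ≡ 13.
  x = λ² - 4 - 2 = 169 - 6 ≡ 10; y = λ·(4 - 10) - 12 ≡ 12. → (10, 12)

(10, 12)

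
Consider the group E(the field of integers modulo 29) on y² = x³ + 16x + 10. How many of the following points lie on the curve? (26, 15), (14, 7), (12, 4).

(26, 15): 15² ≡ 22, rhs ≡ 22 → on.
(14, 7): 7² ≡ 20, rhs ≡ 20 → on.
(12, 4): 4² ≡ 16, rhs ≡ 16 → on.

3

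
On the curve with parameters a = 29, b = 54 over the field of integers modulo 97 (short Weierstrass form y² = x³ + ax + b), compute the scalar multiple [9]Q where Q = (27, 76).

(62, 69)

Repeated addition: build up to 9Q.
2Q: tangent at (27, 76): λ = (3·27² + 29)/(2·76) ≡ 82/55. 55⁻¹ ≡ 30 (mod 97), so λ ≡ 82·30 ≡ 35.
  x = λ² - 27 - 27 = 1225 - 54 ≡ 7; y = λ·(27 - 7) - 76 ≡ 42. → (7, 42)
3Q: (7, 42) + (27, 76). λ = (76 - 42)/(27 - 7) ≡ 34/20 mod 97. 20⁻¹ ≡ 34 (mod 97) since 20·34 = 680 ≡ 1, so λ ≡ 89.
  x = λ² - 7 - 27 = 7921 - 34 ≡ 30; y = λ·(7 - 30) - 42 ≡ 45. → (30, 45)
4Q: (30, 45) + (27, 76). λ = (76 - 45)/(27 - 30) ≡ 31/94 mod 97. 94⁻¹ ≡ 32 (mod 97) since 94·32 = 3008 ≡ 1, so λ ≡ 22.
  x = λ² - 30 - 27 = 484 - 57 ≡ 39; y = λ·(30 - 39) - 45 ≡ 48. → (39, 48)
5Q: (39, 48) + (27, 76). λ = (76 - 48)/(27 - 39) ≡ 28/85 mod 97. 85⁻¹ ≡ 8 (mod 97), so λ ≡ 30.
  x = λ² - 39 - 27 = 900 - 66 ≡ 58; y = λ·(39 - 58) - 48 ≡ 61. → (58, 61)
6Q: (58, 61) + (27, 76). λ = (76 - 61)/(27 - 58) ≡ 15/66 mod 97. 66⁻¹ ≡ 25 (mod 97) since 66·25 = 1650 ≡ 1, so λ ≡ 84.
  x = λ² - 58 - 27 = 7056 - 85 ≡ 84; y = λ·(58 - 84) - 61 ≡ 83. → (84, 83)
7Q: (84, 83) + (27, 76). λ = (76 - 83)/(27 - 84) ≡ 90/40 mod 97. 40⁻¹ ≡ 17 (mod 97), so λ ≡ 75.
  x = λ² - 84 - 27 = 5625 - 111 ≡ 82; y = λ·(84 - 82) - 83 ≡ 67. → (82, 67)
8Q: (82, 67) + (27, 76). λ = (76 - 67)/(27 - 82) ≡ 9/42 mod 97. 42⁻¹ ≡ 67 (mod 97), so λ ≡ 21.
  x = λ² - 82 - 27 = 441 - 109 ≡ 41; y = λ·(82 - 41) - 67 ≡ 18. → (41, 18)
9Q: (41, 18) + (27, 76). λ = (76 - 18)/(27 - 41) ≡ 58/83 mod 97. 83⁻¹ ≡ 90 (mod 97), so λ ≡ 79.
  x = λ² - 41 - 27 = 6241 - 68 ≡ 62; y = λ·(41 - 62) - 18 ≡ 69. → (62, 69)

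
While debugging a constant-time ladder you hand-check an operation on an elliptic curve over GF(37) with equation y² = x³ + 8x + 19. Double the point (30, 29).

tangent at (30, 29): λ = (3·30² + 8)/(2·29) ≡ 7/21. 21⁻¹ ≡ 30 (mod 37), so λ ≡ 7·30 ≡ 25.
  x = λ² - 30 - 30 = 625 - 60 ≡ 10; y = λ·(30 - 10) - 29 ≡ 27. → (10, 27)

(10, 27)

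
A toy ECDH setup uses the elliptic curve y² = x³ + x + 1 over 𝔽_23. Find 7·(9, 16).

(11, 3)

Write P = (9, 16).
Repeated addition: build up to 7P.
2P: tangent at (9, 16): λ = (3·9² + 1)/(2·16) ≡ 14/9. 9⁻¹ ≡ 18 (mod 23) since 9·18 = 162 ≡ 1, so λ ≡ 14·18 ≡ 22.
  x = λ² - 9 - 9 = 484 - 18 ≡ 6; y = λ·(9 - 6) - 16 ≡ 4. → (6, 4)
3P: (6, 4) + (9, 16). λ = (16 - 4)/(9 - 6) ≡ 12/3 mod 23. 3⁻¹ ≡ 8 (mod 23) since 3·8 = 24 ≡ 1, so λ ≡ 4.
  x = λ² - 6 - 9 = 16 - 15 ≡ 1; y = λ·(6 - 1) - 4 ≡ 16. → (1, 16)
4P: (1, 16) + (9, 16). λ = (16 - 16)/(9 - 1) ≡ 0/8 mod 23. 8⁻¹ ≡ 3 (mod 23), so λ ≡ 0.
  x = λ² - 1 - 9 = 0 - 10 ≡ 13; y = λ·(1 - 13) - 16 ≡ 7. → (13, 7)
5P: (13, 7) + (9, 16). λ = (16 - 7)/(9 - 13) ≡ 9/19 mod 23. 19⁻¹ ≡ 17 (mod 23), so λ ≡ 15.
  x = λ² - 13 - 9 = 225 - 22 ≡ 19; y = λ·(13 - 19) - 7 ≡ 18. → (19, 18)
6P: (19, 18) + (9, 16). λ = (16 - 18)/(9 - 19) ≡ 21/13 mod 23. 13⁻¹ ≡ 16 (mod 23) since 13·16 = 208 ≡ 1, so λ ≡ 14.
  x = λ² - 19 - 9 = 196 - 28 ≡ 7; y = λ·(19 - 7) - 18 ≡ 12. → (7, 12)
7P: (7, 12) + (9, 16). λ = (16 - 12)/(9 - 7) ≡ 4/2 mod 23. 2⁻¹ ≡ 12 (mod 23), so λ ≡ 2.
  x = λ² - 7 - 9 = 4 - 16 ≡ 11; y = λ·(7 - 11) - 12 ≡ 3. → (11, 3)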